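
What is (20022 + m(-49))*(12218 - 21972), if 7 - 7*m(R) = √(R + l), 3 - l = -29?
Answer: -195304342 + 9754*I*√17/7 ≈ -1.953e+8 + 5745.3*I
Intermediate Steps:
l = 32 (l = 3 - 1*(-29) = 3 + 29 = 32)
m(R) = 1 - √(32 + R)/7 (m(R) = 1 - √(R + 32)/7 = 1 - √(32 + R)/7)
(20022 + m(-49))*(12218 - 21972) = (20022 + (1 - √(32 - 49)/7))*(12218 - 21972) = (20022 + (1 - I*√17/7))*(-9754) = (20023 - I*√17/7)*(-9754) = -195304342 + 9754*I*√17/7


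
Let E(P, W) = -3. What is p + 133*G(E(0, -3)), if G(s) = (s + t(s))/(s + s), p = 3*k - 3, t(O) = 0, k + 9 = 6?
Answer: 109/2 ≈ 54.500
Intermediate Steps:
k = -3 (k = -9 + 6 = -3)
p = -12 (p = 3*(-3) - 3 = -9 - 3 = -12)
G(s) = 1/2 (G(s) = (s + 0)/(s + s) = s/((2*s)) = s*(1/(2*s)) = 1/2)
p + 133*G(E(0, -3)) = -12 + 133*(1/2) = -12 + 133/2 = 109/2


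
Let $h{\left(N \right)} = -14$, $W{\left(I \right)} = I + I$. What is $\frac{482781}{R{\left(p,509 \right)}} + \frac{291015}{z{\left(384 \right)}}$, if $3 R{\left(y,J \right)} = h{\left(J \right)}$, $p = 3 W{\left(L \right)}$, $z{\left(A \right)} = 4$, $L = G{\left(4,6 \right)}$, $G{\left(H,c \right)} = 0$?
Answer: $- \frac{859581}{28} \approx -30699.0$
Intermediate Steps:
$L = 0$
$W{\left(I \right)} = 2 I$
$p = 0$ ($p = 3 \cdot 2 \cdot 0 = 3 \cdot 0 = 0$)
$R{\left(y,J \right)} = - \frac{14}{3}$ ($R{\left(y,J \right)} = \frac{1}{3} \left(-14\right) = - \frac{14}{3}$)
$\frac{482781}{R{\left(p,509 \right)}} + \frac{291015}{z{\left(384 \right)}} = \frac{482781}{- \frac{14}{3}} + \frac{291015}{4} = 482781 \left(- \frac{3}{14}\right) + 291015 \cdot \frac{1}{4} = - \frac{1448343}{14} + \frac{291015}{4} = - \frac{859581}{28}$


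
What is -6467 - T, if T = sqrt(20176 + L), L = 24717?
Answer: -6467 - sqrt(44893) ≈ -6678.9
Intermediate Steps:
T = sqrt(44893) (T = sqrt(20176 + 24717) = sqrt(44893) ≈ 211.88)
-6467 - T = -6467 - sqrt(44893)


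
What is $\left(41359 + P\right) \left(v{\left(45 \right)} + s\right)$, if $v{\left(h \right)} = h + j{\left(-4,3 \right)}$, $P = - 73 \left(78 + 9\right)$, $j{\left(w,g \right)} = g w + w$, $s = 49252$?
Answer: $1725229248$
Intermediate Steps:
$j{\left(w,g \right)} = w + g w$
$P = -6351$ ($P = \left(-73\right) 87 = -6351$)
$v{\left(h \right)} = -16 + h$ ($v{\left(h \right)} = h - 4 \left(1 + 3\right) = h - 16 = -16 + h$)
$\left(41359 + P\right) \left(v{\left(45 \right)} + s\right) = \left(41359 - 6351\right) \left(\left(-16 + 45\right) + 49252\right) = 35008 \left(29 + 49252\right) = 35008 \cdot 49281 = 1725229248$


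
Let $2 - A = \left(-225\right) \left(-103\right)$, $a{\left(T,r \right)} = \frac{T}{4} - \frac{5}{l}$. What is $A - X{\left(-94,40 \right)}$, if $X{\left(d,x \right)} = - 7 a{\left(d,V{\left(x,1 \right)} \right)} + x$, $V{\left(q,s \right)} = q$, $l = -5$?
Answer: $- \frac{46741}{2} \approx -23371.0$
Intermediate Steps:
$a{\left(T,r \right)} = 1 + \frac{T}{4}$ ($a{\left(T,r \right)} = \frac{T}{4} - \frac{5}{-5} = T \frac{1}{4} - -1 = \frac{T}{4} + 1 = 1 + \frac{T}{4}$)
$A = -23173$ ($A = 2 - \left(-225\right) \left(-103\right) = 2 - 23175 = -23173$)
$X{\left(d,x \right)} = -7 + x - \frac{7 d}{4}$ ($X{\left(d,x \right)} = - 7 \left(1 + \frac{d}{4}\right) + x = \left(-7 - \frac{7 d}{4}\right) + x = -7 + x - \frac{7 d}{4}$)
$A - X{\left(-94,40 \right)} = -23173 - \left(-7 + 40 - - \frac{329}{2}\right) = -23173 - \left(-7 + 40 + \frac{329}{2}\right) = -23173 - \frac{395}{2} = - \frac{46741}{2}$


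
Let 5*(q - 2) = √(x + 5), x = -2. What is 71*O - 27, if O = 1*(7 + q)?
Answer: 612 + 71*√3/5 ≈ 636.59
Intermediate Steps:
q = 2 + √3/5 (q = 2 + √(-2 + 5)/5 = 2 + √3/5 ≈ 2.3464)
O = 9 + √3/5 (O = 1*(7 + (2 + √3/5)) = 1*(9 + √3/5) = 9 + √3/5 ≈ 9.3464)
71*O - 27 = 71*(9 + √3/5) - 27 = (639 + 71*√3/5) - 27 = 612 + 71*√3/5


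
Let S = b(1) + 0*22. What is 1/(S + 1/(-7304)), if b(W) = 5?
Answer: 7304/36519 ≈ 0.20001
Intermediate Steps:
S = 5 (S = 5 + 0*22 = 5 + 0 = 5)
1/(S + 1/(-7304)) = 1/(5 + 1/(-7304)) = 1/(5 - 1/7304) = 1/(36519/7304) = 7304/36519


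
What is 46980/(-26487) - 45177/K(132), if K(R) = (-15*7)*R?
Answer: 68021/45780 ≈ 1.4858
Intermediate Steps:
K(R) = -105*R
46980/(-26487) - 45177/K(132) = 46980/(-26487) - 45177/((-105*132)) = 46980*(-1/26487) - 45177/(-13860) = -580/327 - 45177*(-1/13860) = -580/327 + 1369/420 = 68021/45780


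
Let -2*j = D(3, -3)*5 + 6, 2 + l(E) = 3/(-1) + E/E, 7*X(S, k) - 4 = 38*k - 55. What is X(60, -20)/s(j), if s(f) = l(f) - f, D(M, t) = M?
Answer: -1622/91 ≈ -17.824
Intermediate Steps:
X(S, k) = -51/7 + 38*k/7 (X(S, k) = 4/7 + (38*k - 55)/7 = 4/7 + (-55 + 38*k)/7 = 4/7 + (-55/7 + 38*k/7) = -51/7 + 38*k/7)
l(E) = -4 (l(E) = -2 + (3/(-1) + E/E) = -2 + (3*(-1) + 1) = -2 + (-3 + 1) = -2 - 2 = -4)
j = -21/2 (j = -(3*5 + 6)/2 = -(15 + 6)/2 = -½*21 = -21/2 ≈ -10.500)
s(f) = -4 - f
X(60, -20)/s(j) = (-51/7 + (38/7)*(-20))/(-4 - 1*(-21/2)) = (-51/7 - 760/7)/(-4 + 21/2) = -811/(7*13/2) = -811/7*2/13 = -1622/91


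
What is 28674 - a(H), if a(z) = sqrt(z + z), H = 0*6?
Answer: 28674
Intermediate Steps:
H = 0
a(z) = sqrt(2)*sqrt(z) (a(z) = sqrt(2*z) = sqrt(2)*sqrt(z))
28674 - a(H) = 28674 - sqrt(2)*sqrt(0) = 28674 - sqrt(2)*0 = 28674 - 1*0 = 28674 + 0 = 28674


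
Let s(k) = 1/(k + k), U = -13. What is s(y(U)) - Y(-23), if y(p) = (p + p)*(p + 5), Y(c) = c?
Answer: 9569/416 ≈ 23.002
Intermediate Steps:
y(p) = 2*p*(5 + p) (y(p) = (2*p)*(5 + p) = 2*p*(5 + p))
s(k) = 1/(2*k)
s(y(U)) - Y(-23) = 1/(2*((2*(-13)*(5 - 13)))) - 1*(-23) = 1/(2*((2*(-13)*(-8)))) + 23 = (½)/208 + 23 = (½)*(1/208) + 23 = 1/416 + 23 = 9569/416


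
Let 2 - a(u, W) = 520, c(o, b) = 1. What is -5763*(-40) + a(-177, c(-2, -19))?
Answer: 230002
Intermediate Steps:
a(u, W) = -518 (a(u, W) = 2 - 1*520 = 2 - 520 = -518)
-5763*(-40) + a(-177, c(-2, -19)) = -5763*(-40) - 518 = 230520 - 518 = 230002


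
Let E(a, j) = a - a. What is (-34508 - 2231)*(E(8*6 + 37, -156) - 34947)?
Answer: 1283917833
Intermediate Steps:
E(a, j) = 0
(-34508 - 2231)*(E(8*6 + 37, -156) - 34947) = (-34508 - 2231)*(0 - 34947) = -36739*(-34947) = 1283917833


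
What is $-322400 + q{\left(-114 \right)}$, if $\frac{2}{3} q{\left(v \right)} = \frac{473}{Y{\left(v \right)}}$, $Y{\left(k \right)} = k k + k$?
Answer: $- \frac{2768770727}{8588} \approx -3.224 \cdot 10^{5}$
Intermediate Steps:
$Y{\left(k \right)} = k + k^{2}$ ($Y{\left(k \right)} = k^{2} + k = k + k^{2}$)
$q{\left(v \right)} = \frac{1419}{2 v \left(1 + v\right)}$ ($q{\left(v \right)} = \frac{3 \frac{473}{v \left(1 + v\right)}}{2} = \frac{1419}{2 v \left(1 + v\right)}$)
$-322400 + q{\left(-114 \right)} = -322400 + \frac{1419}{2 \left(-114\right) \left(1 - 114\right)} = -322400 + \frac{1419}{2} \left(- \frac{1}{114}\right) \frac{1}{-113} = -322400 + \frac{1419}{2} \left(- \frac{1}{114}\right) \left(- \frac{1}{113}\right) = -322400 + \frac{473}{8588} = - \frac{2768770727}{8588}$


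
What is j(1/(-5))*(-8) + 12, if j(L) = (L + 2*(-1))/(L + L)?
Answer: -32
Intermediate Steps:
j(L) = (-2 + L)/(2*L) (j(L) = (L - 2)/((2*L)) = (-2 + L)*(1/(2*L)) = (-2 + L)/(2*L))
j(1/(-5))*(-8) + 12 = ((-2 + 1/(-5))/(2*(1/(-5))))*(-8) + 12 = ((-2 - ⅕)/(2*(-⅕)))*(-8) + 12 = ((½)*(-5)*(-11/5))*(-8) + 12 = (11/2)*(-8) + 12 = -44 + 12 = -32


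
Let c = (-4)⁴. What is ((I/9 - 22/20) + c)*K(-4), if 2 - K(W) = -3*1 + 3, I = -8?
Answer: 22861/45 ≈ 508.02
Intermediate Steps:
c = 256
K(W) = 2 (K(W) = 2 - (-3*1 + 3) = 2 - (-3 + 3) = 2 - 1*0 = 2 + 0 = 2)
((I/9 - 22/20) + c)*K(-4) = ((-8/9 - 22/20) + 256)*2 = ((-8*⅑ - 22*1/20) + 256)*2 = ((-8/9 - 11/10) + 256)*2 = (-179/90 + 256)*2 = (22861/90)*2 = 22861/45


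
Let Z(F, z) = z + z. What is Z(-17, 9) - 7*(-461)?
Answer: 3245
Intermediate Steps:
Z(F, z) = 2*z
Z(-17, 9) - 7*(-461) = 2*9 - 7*(-461) = 18 + 3227 = 3245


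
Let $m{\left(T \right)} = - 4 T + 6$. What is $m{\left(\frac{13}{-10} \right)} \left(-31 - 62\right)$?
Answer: $- \frac{5208}{5} \approx -1041.6$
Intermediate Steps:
$m{\left(T \right)} = 6 - 4 T$
$m{\left(\frac{13}{-10} \right)} \left(-31 - 62\right) = \left(6 - 4 \frac{13}{-10}\right) \left(-31 - 62\right) = \left(6 - 4 \cdot 13 \left(- \frac{1}{10}\right)\right) \left(-93\right) = \left(6 - - \frac{26}{5}\right) \left(-93\right) = \left(6 + \frac{26}{5}\right) \left(-93\right) = \frac{56}{5} \left(-93\right) = - \frac{5208}{5}$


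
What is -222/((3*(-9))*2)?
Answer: 37/9 ≈ 4.1111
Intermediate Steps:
-222/((3*(-9))*2) = -222/((-27*2)) = -222/(-54) = -222*(-1/54) = 37/9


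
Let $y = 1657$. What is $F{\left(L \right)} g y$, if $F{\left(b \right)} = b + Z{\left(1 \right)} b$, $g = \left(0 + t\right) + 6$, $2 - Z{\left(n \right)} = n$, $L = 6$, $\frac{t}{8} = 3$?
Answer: $596520$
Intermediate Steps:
$t = 24$ ($t = 8 \cdot 3 = 24$)
$Z{\left(n \right)} = 2 - n$
$g = 30$ ($g = \left(0 + 24\right) + 6 = 24 + 6 = 30$)
$F{\left(b \right)} = 2 b$ ($F{\left(b \right)} = b + \left(2 - 1\right) b = b + 1 b = b + b = 2 b$)
$F{\left(L \right)} g y = 2 \cdot 6 \cdot 30 \cdot 1657 = 12 \cdot 30 \cdot 1657 = 360 \cdot 1657 = 596520$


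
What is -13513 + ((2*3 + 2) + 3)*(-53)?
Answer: -14096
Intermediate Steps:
-13513 + ((2*3 + 2) + 3)*(-53) = -13513 + ((6 + 2) + 3)*(-53) = -13513 + (8 + 3)*(-53) = -13513 + 11*(-53) = -13513 - 583 = -14096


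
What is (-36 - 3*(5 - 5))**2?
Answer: 1296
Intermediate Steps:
(-36 - 3*(5 - 5))**2 = (-36 - 3*0)**2 = (-36 + 0)**2 = (-36)**2 = 1296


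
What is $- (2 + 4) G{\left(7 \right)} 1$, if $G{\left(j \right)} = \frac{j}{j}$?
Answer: $-6$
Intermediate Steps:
$G{\left(j \right)} = 1$
$- (2 + 4) G{\left(7 \right)} 1 = - (2 + 4) 1 \cdot 1 = \left(-1\right) 6 \cdot 1 \cdot 1 = \left(-6\right) 1 \cdot 1 = \left(-6\right) 1 = -6$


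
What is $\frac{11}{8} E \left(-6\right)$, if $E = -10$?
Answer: $\frac{165}{2} \approx 82.5$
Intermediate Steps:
$\frac{11}{8} E \left(-6\right) = \frac{11}{8} \left(-10\right) \left(-6\right) = \left(- \frac{55}{4}\right) \left(-6\right) = \frac{165}{2}$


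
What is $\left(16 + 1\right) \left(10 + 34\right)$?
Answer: $748$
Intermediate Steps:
$\left(16 + 1\right) \left(10 + 34\right) = 17 \cdot 44 = 748$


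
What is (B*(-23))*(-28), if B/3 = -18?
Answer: -34776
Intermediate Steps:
B = -54 (B = 3*(-18) = -54)
(B*(-23))*(-28) = -54*(-23)*(-28) = 1242*(-28) = -34776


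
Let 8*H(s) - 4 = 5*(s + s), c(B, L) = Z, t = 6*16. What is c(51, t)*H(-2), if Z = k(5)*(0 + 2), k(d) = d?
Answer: -20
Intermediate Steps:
t = 96
Z = 10 (Z = 5*(0 + 2) = 5*2 = 10)
c(B, L) = 10
H(s) = ½ + 5*s/4 (H(s) = ½ + (5*(s + s))/8 = ½ + (5*(2*s))/8 = ½ + (10*s)/8 = ½ + 5*s/4)
c(51, t)*H(-2) = 10*(½ + (5/4)*(-2)) = 10*(½ - 5/2) = 10*(-2) = -20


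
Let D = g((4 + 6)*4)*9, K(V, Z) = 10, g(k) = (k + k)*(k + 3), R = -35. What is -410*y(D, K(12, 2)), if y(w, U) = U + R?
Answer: 10250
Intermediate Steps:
g(k) = 2*k*(3 + k) (g(k) = (2*k)*(3 + k) = 2*k*(3 + k))
D = 30960 (D = (2*((4 + 6)*4)*(3 + (4 + 6)*4))*9 = (2*(10*4)*(3 + 10*4))*9 = (2*40*(3 + 40))*9 = (2*40*43)*9 = 3440*9 = 30960)
y(w, U) = -35 + U (y(w, U) = U - 35 = -35 + U)
-410*y(D, K(12, 2)) = -410*(-35 + 10) = -410*(-25) = 10250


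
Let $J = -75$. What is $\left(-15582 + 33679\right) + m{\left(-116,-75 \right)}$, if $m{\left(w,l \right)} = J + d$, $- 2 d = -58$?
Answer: $18051$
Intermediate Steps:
$d = 29$ ($d = \left(- \frac{1}{2}\right) \left(-58\right) = 29$)
$m{\left(w,l \right)} = -46$ ($m{\left(w,l \right)} = -75 + 29 = -46$)
$\left(-15582 + 33679\right) + m{\left(-116,-75 \right)} = \left(-15582 + 33679\right) - 46 = 18097 - 46 = 18051$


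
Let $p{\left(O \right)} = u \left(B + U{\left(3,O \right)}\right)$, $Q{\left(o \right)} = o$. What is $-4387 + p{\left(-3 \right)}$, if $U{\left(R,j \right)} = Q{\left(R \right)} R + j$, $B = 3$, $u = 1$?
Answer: $-4378$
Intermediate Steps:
$U{\left(R,j \right)} = j + R^{2}$ ($U{\left(R,j \right)} = R R + j = R^{2} + j = j + R^{2}$)
$p{\left(O \right)} = 12 + O$ ($p{\left(O \right)} = 1 \left(3 + \left(O + 3^{2}\right)\right) = 1 \left(3 + \left(O + 9\right)\right) = 1 \left(3 + \left(9 + O\right)\right) = 1 \left(12 + O\right) = 12 + O$)
$-4387 + p{\left(-3 \right)} = -4387 + \left(12 - 3\right) = -4387 + 9 = -4378$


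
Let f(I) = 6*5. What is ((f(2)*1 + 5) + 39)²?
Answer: 5476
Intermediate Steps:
f(I) = 30
((f(2)*1 + 5) + 39)² = ((30*1 + 5) + 39)² = ((30 + 5) + 39)² = (35 + 39)² = 74² = 5476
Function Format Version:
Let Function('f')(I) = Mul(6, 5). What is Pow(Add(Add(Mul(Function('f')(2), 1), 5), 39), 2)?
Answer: 5476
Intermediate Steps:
Function('f')(I) = 30
Pow(Add(Add(Mul(Function('f')(2), 1), 5), 39), 2) = Pow(Add(Add(Mul(30, 1), 5), 39), 2) = Pow(Add(Add(30, 5), 39), 2) = Pow(Add(35, 39), 2) = Pow(74, 2) = 5476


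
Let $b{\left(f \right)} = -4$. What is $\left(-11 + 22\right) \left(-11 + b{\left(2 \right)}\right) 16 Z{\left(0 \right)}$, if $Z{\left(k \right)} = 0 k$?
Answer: $0$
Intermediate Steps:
$Z{\left(k \right)} = 0$
$\left(-11 + 22\right) \left(-11 + b{\left(2 \right)}\right) 16 Z{\left(0 \right)} = \left(-11 + 22\right) \left(-11 - 4\right) 16 \cdot 0 = 11 \left(-15\right) 16 \cdot 0 = \left(-165\right) 16 \cdot 0 = \left(-2640\right) 0 = 0$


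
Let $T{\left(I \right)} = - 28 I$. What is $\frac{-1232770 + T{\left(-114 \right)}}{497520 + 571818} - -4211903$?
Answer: $\frac{2251973350318}{534669} \approx 4.2119 \cdot 10^{6}$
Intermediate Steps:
$\frac{-1232770 + T{\left(-114 \right)}}{497520 + 571818} - -4211903 = \frac{-1232770 - -3192}{497520 + 571818} - -4211903 = \frac{-1232770 + 3192}{1069338} + 4211903 = \left(-1229578\right) \frac{1}{1069338} + 4211903 = - \frac{614789}{534669} + 4211903 = \frac{2251973350318}{534669}$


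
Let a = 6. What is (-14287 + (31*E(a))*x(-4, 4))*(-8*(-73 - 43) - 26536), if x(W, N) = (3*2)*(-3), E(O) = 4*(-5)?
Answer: 80076216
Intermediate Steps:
E(O) = -20
x(W, N) = -18 (x(W, N) = 6*(-3) = -18)
(-14287 + (31*E(a))*x(-4, 4))*(-8*(-73 - 43) - 26536) = (-14287 + (31*(-20))*(-18))*(-8*(-73 - 43) - 26536) = (-14287 - 620*(-18))*(-8*(-116) - 26536) = (-14287 + 11160)*(928 - 26536) = -3127*(-25608) = 80076216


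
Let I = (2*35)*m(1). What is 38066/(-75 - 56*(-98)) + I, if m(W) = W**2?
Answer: 416976/5413 ≈ 77.032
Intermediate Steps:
I = 70 (I = (2*35)*1**2 = 70*1 = 70)
38066/(-75 - 56*(-98)) + I = 38066/(-75 - 56*(-98)) + 70 = 38066/(-75 + 5488) + 70 = 38066/5413 + 70 = 416976/5413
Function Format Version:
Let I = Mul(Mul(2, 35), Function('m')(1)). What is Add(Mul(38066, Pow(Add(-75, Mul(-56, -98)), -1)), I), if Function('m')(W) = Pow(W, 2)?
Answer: Rational(416976, 5413) ≈ 77.032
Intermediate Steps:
I = 70 (I = Mul(Mul(2, 35), Pow(1, 2)) = Mul(70, 1) = 70)
Add(Mul(38066, Pow(Add(-75, Mul(-56, -98)), -1)), I) = Add(Mul(38066, Pow(Add(-75, Mul(-56, -98)), -1)), 70) = Add(Mul(38066, Pow(Add(-75, 5488), -1)), 70) = Add(Mul(38066, Pow(5413, -1)), 70) = Add(Mul(38066, Rational(1, 5413)), 70) = Add(Rational(38066, 5413), 70) = Rational(416976, 5413)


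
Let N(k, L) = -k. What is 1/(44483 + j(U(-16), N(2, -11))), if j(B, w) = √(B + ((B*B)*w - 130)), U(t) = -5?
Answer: 44483/1978737474 - I*√185/1978737474 ≈ 2.248e-5 - 6.8738e-9*I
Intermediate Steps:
j(B, w) = √(-130 + B + w*B²) (j(B, w) = √(B + (B²*w - 130)) = √(B + (w*B² - 130)) = √(B + (-130 + w*B²)) = √(-130 + B + w*B²))
1/(44483 + j(U(-16), N(2, -11))) = 1/(44483 + √(-130 - 5 - 1*2*(-5)²)) = 1/(44483 + √(-130 - 5 - 2*25)) = 1/(44483 + √(-130 - 5 - 50)) = 1/(44483 + √(-185)) = 1/(44483 + I*√185)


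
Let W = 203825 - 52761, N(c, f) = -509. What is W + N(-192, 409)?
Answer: 150555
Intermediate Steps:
W = 151064
W + N(-192, 409) = 151064 - 509 = 150555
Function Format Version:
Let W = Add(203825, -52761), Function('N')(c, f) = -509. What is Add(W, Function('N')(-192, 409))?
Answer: 150555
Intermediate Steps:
W = 151064
Add(W, Function('N')(-192, 409)) = Add(151064, -509) = 150555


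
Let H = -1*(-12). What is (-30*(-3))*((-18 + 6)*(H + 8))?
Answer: -21600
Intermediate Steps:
H = 12
(-30*(-3))*((-18 + 6)*(H + 8)) = (-30*(-3))*((-18 + 6)*(12 + 8)) = 90*(-12*20) = 90*(-240) = -21600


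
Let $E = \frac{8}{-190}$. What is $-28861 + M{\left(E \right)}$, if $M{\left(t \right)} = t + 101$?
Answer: $- \frac{2732204}{95} \approx -28760.0$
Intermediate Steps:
$E = - \frac{4}{95}$ ($E = 8 \left(- \frac{1}{190}\right) = - \frac{4}{95} \approx -0.042105$)
$M{\left(t \right)} = 101 + t$
$-28861 + M{\left(E \right)} = -28861 + \left(101 - \frac{4}{95}\right) = -28861 + \frac{9591}{95} = - \frac{2732204}{95}$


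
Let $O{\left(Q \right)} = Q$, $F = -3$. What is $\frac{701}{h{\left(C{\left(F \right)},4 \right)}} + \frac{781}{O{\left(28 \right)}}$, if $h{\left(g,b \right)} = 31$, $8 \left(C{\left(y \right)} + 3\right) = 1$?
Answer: $\frac{43839}{868} \approx 50.506$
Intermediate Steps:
$C{\left(y \right)} = - \frac{23}{8}$ ($C{\left(y \right)} = -3 + \frac{1}{8} \cdot 1 = -3 + \frac{1}{8} = - \frac{23}{8}$)
$\frac{701}{h{\left(C{\left(F \right)},4 \right)}} + \frac{781}{O{\left(28 \right)}} = \frac{701}{31} + \frac{781}{28} = \frac{43839}{868}$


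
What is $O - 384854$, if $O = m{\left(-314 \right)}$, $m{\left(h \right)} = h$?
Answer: $-385168$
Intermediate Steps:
$O = -314$
$O - 384854 = -314 - 384854 = -385168$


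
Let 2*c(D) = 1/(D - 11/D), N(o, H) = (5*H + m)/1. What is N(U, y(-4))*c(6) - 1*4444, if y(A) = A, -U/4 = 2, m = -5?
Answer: -4447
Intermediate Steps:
U = -8 (U = -4*2 = -8)
N(o, H) = -5 + 5*H (N(o, H) = (5*H - 5)/1 = (-5 + 5*H)*1 = -5 + 5*H)
c(D) = 1/(2*(D - 11/D))
N(U, y(-4))*c(6) - 1*4444 = (-5 + 5*(-4))*((1/2)*6/(-11 + 6**2)) - 1*4444 = (-5 - 20)*((1/2)*6/(-11 + 36)) - 4444 = -25*6/(2*25) - 4444 = -25*3/25 - 4444 = -3 - 4444 = -4447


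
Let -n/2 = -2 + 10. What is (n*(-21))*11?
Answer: 3696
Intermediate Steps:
n = -16 (n = -2*(-2 + 10) = -2*8 = -16)
(n*(-21))*11 = -16*(-21)*11 = 336*11 = 3696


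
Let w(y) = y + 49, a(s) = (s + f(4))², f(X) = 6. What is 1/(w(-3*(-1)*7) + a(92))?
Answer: 1/9674 ≈ 0.00010337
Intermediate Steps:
a(s) = (6 + s)² (a(s) = (s + 6)² = (6 + s)²)
w(y) = 49 + y
1/(w(-3*(-1)*7) + a(92)) = 1/((49 - 3*(-1)*7) + (6 + 92)²) = 1/((49 + 3*7) + 98²) = 1/((49 + 21) + 9604) = 1/(70 + 9604) = 1/9674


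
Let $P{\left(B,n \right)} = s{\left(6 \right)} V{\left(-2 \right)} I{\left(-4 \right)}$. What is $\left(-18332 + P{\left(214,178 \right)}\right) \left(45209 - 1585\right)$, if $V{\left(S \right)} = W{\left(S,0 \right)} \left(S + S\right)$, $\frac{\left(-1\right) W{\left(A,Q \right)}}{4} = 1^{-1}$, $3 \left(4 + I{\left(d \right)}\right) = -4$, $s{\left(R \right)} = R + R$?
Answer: $-844386144$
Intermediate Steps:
$s{\left(R \right)} = 2 R$
$I{\left(d \right)} = - \frac{16}{3}$ ($I{\left(d \right)} = -4 + \frac{1}{3} \left(-4\right) = -4 - \frac{4}{3} = - \frac{16}{3}$)
$W{\left(A,Q \right)} = -4$ ($W{\left(A,Q \right)} = - \frac{4}{1} = \left(-4\right) 1 = -4$)
$V{\left(S \right)} = - 8 S$ ($V{\left(S \right)} = - 4 \left(S + S\right) = - 4 \cdot 2 S = - 8 S$)
$P{\left(B,n \right)} = -1024$ ($P{\left(B,n \right)} = 2 \cdot 6 \left(\left(-8\right) \left(-2\right)\right) \left(- \frac{16}{3}\right) = 12 \cdot 16 \left(- \frac{16}{3}\right) = 192 \left(- \frac{16}{3}\right) = -1024$)
$\left(-18332 + P{\left(214,178 \right)}\right) \left(45209 - 1585\right) = \left(-18332 - 1024\right) \left(45209 - 1585\right) = \left(-19356\right) 43624 = -844386144$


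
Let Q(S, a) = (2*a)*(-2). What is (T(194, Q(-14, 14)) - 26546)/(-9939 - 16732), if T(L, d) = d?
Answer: 26602/26671 ≈ 0.99741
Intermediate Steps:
Q(S, a) = -4*a
(T(194, Q(-14, 14)) - 26546)/(-9939 - 16732) = (-4*14 - 26546)/(-9939 - 16732) = (-56 - 26546)/(-26671) = -26602*(-1/26671) = 26602/26671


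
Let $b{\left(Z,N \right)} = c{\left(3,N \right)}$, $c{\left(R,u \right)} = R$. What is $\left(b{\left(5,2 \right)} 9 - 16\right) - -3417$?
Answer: $3428$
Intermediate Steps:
$b{\left(Z,N \right)} = 3$
$\left(b{\left(5,2 \right)} 9 - 16\right) - -3417 = \left(3 \cdot 9 - 16\right) - -3417 = \left(27 - 16\right) + 3417 = 11 + 3417 = 3428$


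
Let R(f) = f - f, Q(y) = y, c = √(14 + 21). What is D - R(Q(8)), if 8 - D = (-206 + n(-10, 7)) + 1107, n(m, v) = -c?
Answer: -893 + √35 ≈ -887.08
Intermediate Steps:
c = √35 ≈ 5.9161
n(m, v) = -√35
R(f) = 0
D = -893 + √35 (D = 8 - ((-206 - √35) + 1107) = 8 - (901 - √35) = 8 + (-901 + √35) = -893 + √35 ≈ -887.08)
D - R(Q(8)) = (-893 + √35) - 1*0 = (-893 + √35) + 0 = -893 + √35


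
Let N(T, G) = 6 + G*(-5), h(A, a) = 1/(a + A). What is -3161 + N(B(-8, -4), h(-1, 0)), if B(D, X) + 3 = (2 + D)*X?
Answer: -3150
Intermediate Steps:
B(D, X) = -3 + X*(2 + D) (B(D, X) = -3 + (2 + D)*X = -3 + X*(2 + D))
h(A, a) = 1/(A + a)
N(T, G) = 6 - 5*G
-3161 + N(B(-8, -4), h(-1, 0)) = -3161 + (6 - 5/(-1 + 0)) = -3161 + (6 - 5/(-1)) = -3161 + (6 - 5*(-1)) = -3161 + (6 + 5) = -3161 + 11 = -3150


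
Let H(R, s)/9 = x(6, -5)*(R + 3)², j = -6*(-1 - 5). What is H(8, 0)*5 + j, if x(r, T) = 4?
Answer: 21816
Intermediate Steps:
j = 36 (j = -6*(-6) = 36)
H(R, s) = 36*(3 + R)² (H(R, s) = 9*(4*(R + 3)²) = 9*(4*(3 + R)²) = 36*(3 + R)²)
H(8, 0)*5 + j = (36*(3 + 8)²)*5 + 36 = (36*11²)*5 + 36 = (36*121)*5 + 36 = 4356*5 + 36 = 21780 + 36 = 21816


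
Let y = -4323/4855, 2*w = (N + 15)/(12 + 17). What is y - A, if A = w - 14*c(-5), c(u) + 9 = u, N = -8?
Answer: -55476359/281590 ≈ -197.01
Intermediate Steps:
c(u) = -9 + u
w = 7/58 (w = ((-8 + 15)/(12 + 17))/2 = (7/29)/2 = (7*(1/29))/2 = (½)*(7/29) = 7/58 ≈ 0.12069)
y = -4323/4855 (y = -4323*1/4855 = -4323/4855 ≈ -0.89042)
A = 11375/58 (A = 7/58 - 14*(-9 - 5) = 7/58 - 14*(-14) = 7/58 + 196 = 11375/58 ≈ 196.12)
y - A = -4323/4855 - 1*11375/58 = -4323/4855 - 11375/58 = -55476359/281590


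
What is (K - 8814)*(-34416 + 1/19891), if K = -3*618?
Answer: 7302978411540/19891 ≈ 3.6715e+8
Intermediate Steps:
K = -1854
(K - 8814)*(-34416 + 1/19891) = (-1854 - 8814)*(-34416 + 1/19891) = -10668*(-34416 + 1/19891) = -10668*(-684568655/19891) = 7302978411540/19891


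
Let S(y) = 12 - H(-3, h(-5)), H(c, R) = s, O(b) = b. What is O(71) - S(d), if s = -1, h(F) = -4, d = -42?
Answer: 58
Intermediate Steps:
H(c, R) = -1
S(y) = 13 (S(y) = 12 - 1*(-1) = 12 + 1 = 13)
O(71) - S(d) = 71 - 1*13 = 71 - 13 = 58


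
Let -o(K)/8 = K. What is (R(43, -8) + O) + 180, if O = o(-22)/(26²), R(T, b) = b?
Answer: 29112/169 ≈ 172.26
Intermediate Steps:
o(K) = -8*K
O = 44/169 (O = (-8*(-22))/(26²) = 176/676 = 176*(1/676) = 44/169 ≈ 0.26035)
(R(43, -8) + O) + 180 = (-8 + 44/169) + 180 = -1308/169 + 180 = 29112/169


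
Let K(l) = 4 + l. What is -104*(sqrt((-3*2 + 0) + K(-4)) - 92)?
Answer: 9568 - 104*I*sqrt(6) ≈ 9568.0 - 254.75*I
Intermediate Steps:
-104*(sqrt((-3*2 + 0) + K(-4)) - 92) = -104*(sqrt((-3*2 + 0) + (4 - 4)) - 92) = -104*(sqrt((-3*2 + 0) + 0) - 92) = -104*(sqrt((-6 + 0) + 0) - 92) = -104*(sqrt(-6 + 0) - 92) = -104*(sqrt(-6) - 92) = -104*(I*sqrt(6) - 92) = -104*(-92 + I*sqrt(6)) = 9568 - 104*I*sqrt(6)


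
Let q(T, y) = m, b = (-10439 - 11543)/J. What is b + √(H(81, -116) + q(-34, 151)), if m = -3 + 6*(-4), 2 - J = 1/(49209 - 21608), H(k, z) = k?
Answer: -606725182/55201 + 3*√6 ≈ -10984.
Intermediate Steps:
J = 55201/27601 (J = 2 - 1/(49209 - 21608) = 2 - 1/27601 = 55201/27601 ≈ 2.0000)
b = -606725182/55201 (b = (-10439 - 11543)/(55201/27601) = -21982*27601/55201 = -606725182/55201 ≈ -10991.)
m = -27 (m = -3 - 24 = -27)
q(T, y) = -27
b + √(H(81, -116) + q(-34, 151)) = -606725182/55201 + √(81 - 27) = -606725182/55201 + √54 = -606725182/55201 + 3*√6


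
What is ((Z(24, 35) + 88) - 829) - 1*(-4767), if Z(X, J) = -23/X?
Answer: 96601/24 ≈ 4025.0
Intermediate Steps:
((Z(24, 35) + 88) - 829) - 1*(-4767) = ((-23/24 + 88) - 829) - 1*(-4767) = ((-23*1/24 + 88) - 829) + 4767 = ((-23/24 + 88) - 829) + 4767 = (2089/24 - 829) + 4767 = -17807/24 + 4767 = 96601/24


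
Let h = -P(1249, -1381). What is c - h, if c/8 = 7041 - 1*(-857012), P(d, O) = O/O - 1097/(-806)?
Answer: 5571415647/806 ≈ 6.9124e+6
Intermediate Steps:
P(d, O) = 1903/806 (P(d, O) = 1 - 1097*(-1/806) = 1 + 1097/806 = 1903/806)
c = 6912424 (c = 8*(7041 - 1*(-857012)) = 8*(7041 + 857012) = 8*864053 = 6912424)
h = -1903/806 (h = -1*1903/806 = -1903/806 ≈ -2.3610)
c - h = 6912424 - 1*(-1903/806) = 6912424 + 1903/806 = 5571415647/806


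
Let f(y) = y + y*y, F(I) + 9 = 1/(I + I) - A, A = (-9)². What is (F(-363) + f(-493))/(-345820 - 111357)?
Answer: -176030315/331910502 ≈ -0.53035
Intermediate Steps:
A = 81
F(I) = -90 + 1/(2*I) (F(I) = -9 + (1/(I + I) - 1*81) = -9 + (1/(2*I) - 81) = -9 + (-81 + 1/(2*I)) = -90 + 1/(2*I))
f(y) = y + y²
(F(-363) + f(-493))/(-345820 - 111357) = ((-90 + (½)/(-363)) - 493*(1 - 493))/(-345820 - 111357) = ((-90 + (½)*(-1/363)) - 493*(-492))/(-457177) = ((-90 - 1/726) + 242556)*(-1/457177) = (-65341/726 + 242556)*(-1/457177) = (176030315/726)*(-1/457177) = -176030315/331910502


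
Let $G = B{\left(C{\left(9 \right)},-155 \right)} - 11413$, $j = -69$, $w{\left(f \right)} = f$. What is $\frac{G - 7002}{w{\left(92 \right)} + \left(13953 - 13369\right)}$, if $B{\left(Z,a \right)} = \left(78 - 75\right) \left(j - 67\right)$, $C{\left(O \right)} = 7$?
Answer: $- \frac{18823}{676} \approx -27.845$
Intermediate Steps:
$B{\left(Z,a \right)} = -408$ ($B{\left(Z,a \right)} = \left(78 - 75\right) \left(-69 - 67\right) = 3 \left(-136\right) = -408$)
$G = -11821$ ($G = -408 - 11413 = -11821$)
$\frac{G - 7002}{w{\left(92 \right)} + \left(13953 - 13369\right)} = \frac{-11821 - 7002}{92 + \left(13953 - 13369\right)} = - \frac{18823}{92 + 584} = - \frac{18823}{676}$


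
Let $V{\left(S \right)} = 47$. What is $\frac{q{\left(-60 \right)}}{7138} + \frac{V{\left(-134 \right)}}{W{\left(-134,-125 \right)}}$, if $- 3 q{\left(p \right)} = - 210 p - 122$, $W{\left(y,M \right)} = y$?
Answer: $- \frac{1339255}{1434738} \approx -0.93345$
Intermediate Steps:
$q{\left(p \right)} = \frac{122}{3} + 70 p$ ($q{\left(p \right)} = - \frac{- 210 p - 122}{3} = - \frac{-122 - 210 p}{3} = \frac{122}{3} + 70 p$)
$\frac{q{\left(-60 \right)}}{7138} + \frac{V{\left(-134 \right)}}{W{\left(-134,-125 \right)}} = \frac{\frac{122}{3} + 70 \left(-60\right)}{7138} + \frac{47}{-134} = \left(\frac{122}{3} - 4200\right) \frac{1}{7138} + 47 \left(- \frac{1}{134}\right) = \left(- \frac{12478}{3}\right) \frac{1}{7138} - \frac{47}{134} = - \frac{6239}{10707} - \frac{47}{134} = - \frac{1339255}{1434738}$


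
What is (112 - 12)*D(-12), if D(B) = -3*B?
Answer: 3600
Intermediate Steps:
(112 - 12)*D(-12) = (112 - 12)*(-3*(-12)) = 100*36 = 3600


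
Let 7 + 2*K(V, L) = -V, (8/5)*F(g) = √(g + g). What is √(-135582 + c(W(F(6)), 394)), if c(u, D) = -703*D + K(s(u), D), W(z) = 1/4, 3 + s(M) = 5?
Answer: I*√1650274/2 ≈ 642.31*I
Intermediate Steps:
F(g) = 5*√2*√g/8 (F(g) = 5*√(g + g)/8 = 5*√(2*g)/8 = 5*(√2*√g)/8 = 5*√2*√g/8)
s(M) = 2 (s(M) = -3 + 5 = 2)
K(V, L) = -7/2 - V/2 (K(V, L) = -7/2 + (-V)/2 = -7/2 - V/2)
W(z) = ¼
c(u, D) = -9/2 - 703*D (c(u, D) = -703*D + (-7/2 - ½*2) = -703*D + (-7/2 - 1) = -703*D - 9/2 = -9/2 - 703*D)
√(-135582 + c(W(F(6)), 394)) = √(-135582 + (-9/2 - 703*394)) = √(-135582 + (-9/2 - 276982)) = √(-135582 - 553973/2) = √(-825137/2) = I*√1650274/2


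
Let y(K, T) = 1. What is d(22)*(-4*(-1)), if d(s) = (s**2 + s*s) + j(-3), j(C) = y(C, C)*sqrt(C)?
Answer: 3872 + 4*I*sqrt(3) ≈ 3872.0 + 6.9282*I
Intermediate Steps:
j(C) = sqrt(C) (j(C) = 1*sqrt(C) = sqrt(C))
d(s) = 2*s**2 + I*sqrt(3) (d(s) = (s**2 + s*s) + sqrt(-3) = (s**2 + s**2) + I*sqrt(3) = 2*s**2 + I*sqrt(3))
d(22)*(-4*(-1)) = (2*22**2 + I*sqrt(3))*(-4*(-1)) = (2*484 + I*sqrt(3))*4 = (968 + I*sqrt(3))*4 = 3872 + 4*I*sqrt(3)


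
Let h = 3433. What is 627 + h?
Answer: 4060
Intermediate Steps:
627 + h = 627 + 3433 = 4060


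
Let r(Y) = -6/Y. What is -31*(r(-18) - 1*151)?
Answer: 14012/3 ≈ 4670.7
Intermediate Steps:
-31*(r(-18) - 1*151) = -31*(-6/(-18) - 1*151) = -31*(-6*(-1/18) - 151) = -31*(⅓ - 151) = -31*(-452/3) = 14012/3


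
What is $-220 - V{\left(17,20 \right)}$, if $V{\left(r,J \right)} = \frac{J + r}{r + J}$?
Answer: $-221$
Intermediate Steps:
$V{\left(r,J \right)} = 1$ ($V{\left(r,J \right)} = \frac{J + r}{J + r} = 1$)
$-220 - V{\left(17,20 \right)} = -220 - 1 = -221$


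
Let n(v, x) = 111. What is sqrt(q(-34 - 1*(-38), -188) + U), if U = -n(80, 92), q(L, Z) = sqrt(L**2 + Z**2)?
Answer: sqrt(-111 + 4*sqrt(2210)) ≈ 8.7774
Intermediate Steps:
U = -111 (U = -1*111 = -111)
sqrt(q(-34 - 1*(-38), -188) + U) = sqrt(sqrt((-34 - 1*(-38))**2 + (-188)**2) - 111) = sqrt(sqrt((-34 + 38)**2 + 35344) - 111) = sqrt(sqrt(4**2 + 35344) - 111) = sqrt(sqrt(16 + 35344) - 111) = sqrt(sqrt(35360) - 111) = sqrt(4*sqrt(2210) - 111) = sqrt(-111 + 4*sqrt(2210))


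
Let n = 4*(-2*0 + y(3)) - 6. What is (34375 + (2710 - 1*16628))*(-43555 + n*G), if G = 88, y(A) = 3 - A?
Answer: -901805931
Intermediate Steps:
n = -6 (n = 4*(-2*0 + (3 - 1*3)) - 6 = 4*(0 + (3 - 3)) - 6 = 4*(0 + 0) - 6 = 4*0 - 6 = 0 - 6 = -6)
(34375 + (2710 - 1*16628))*(-43555 + n*G) = (34375 + (2710 - 1*16628))*(-43555 - 6*88) = (34375 + (2710 - 16628))*(-43555 - 528) = (34375 - 13918)*(-44083) = 20457*(-44083) = -901805931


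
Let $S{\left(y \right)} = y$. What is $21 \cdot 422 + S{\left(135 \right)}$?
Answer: $8997$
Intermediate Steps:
$21 \cdot 422 + S{\left(135 \right)} = 21 \cdot 422 + 135 = 8862 + 135 = 8997$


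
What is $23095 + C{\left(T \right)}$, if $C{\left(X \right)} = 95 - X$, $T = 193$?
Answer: $22997$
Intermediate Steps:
$23095 + C{\left(T \right)} = 23095 + \left(95 - 193\right) = 23095 - 98 = 22997$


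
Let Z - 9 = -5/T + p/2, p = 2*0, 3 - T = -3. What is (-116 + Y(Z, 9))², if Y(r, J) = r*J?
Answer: 7225/4 ≈ 1806.3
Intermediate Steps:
T = 6 (T = 3 - 1*(-3) = 3 + 3 = 6)
p = 0
Z = 49/6 (Z = 9 + (-5/6 + 0/2) = 9 + (-5*⅙ + 0*(½)) = 9 + (-⅚ + 0) = 9 - ⅚ = 49/6 ≈ 8.1667)
Y(r, J) = J*r
(-116 + Y(Z, 9))² = (-116 + 9*(49/6))² = (-116 + 147/2)² = (-85/2)² = 7225/4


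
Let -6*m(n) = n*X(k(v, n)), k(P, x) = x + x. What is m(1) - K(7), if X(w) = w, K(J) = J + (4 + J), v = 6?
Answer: -55/3 ≈ -18.333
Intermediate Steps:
k(P, x) = 2*x
K(J) = 4 + 2*J
m(n) = -n²/3 (m(n) = -n*2*n/6 = -n²/3)
m(1) - K(7) = -⅓*1² - (4 + 2*7) = -⅓*1 - (4 + 14) = -⅓ - 1*18 = -⅓ - 18 = -55/3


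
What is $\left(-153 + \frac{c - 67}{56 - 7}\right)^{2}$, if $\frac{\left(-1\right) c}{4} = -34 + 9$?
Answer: $\frac{55711296}{2401} \approx 23203.0$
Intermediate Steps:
$c = 100$ ($c = - 4 \left(-34 + 9\right) = \left(-4\right) \left(-25\right) = 100$)
$\left(-153 + \frac{c - 67}{56 - 7}\right)^{2} = \left(-153 + \frac{100 - 67}{56 - 7}\right)^{2} = \left(-153 + \frac{33}{49}\right)^{2} = \left(- \frac{7464}{49}\right)^{2} = \frac{55711296}{2401}$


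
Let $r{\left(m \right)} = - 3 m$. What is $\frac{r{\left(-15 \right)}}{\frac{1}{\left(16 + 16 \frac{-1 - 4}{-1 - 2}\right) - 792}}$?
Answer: $-33720$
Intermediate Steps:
$\frac{r{\left(-15 \right)}}{\frac{1}{\left(16 + 16 \frac{-1 - 4}{-1 - 2}\right) - 792}} = \frac{\left(-3\right) \left(-15\right)}{\frac{1}{\left(16 + 16 \frac{-1 - 4}{-1 - 2}\right) - 792}} = \frac{45}{\frac{1}{\left(16 + 16 \left(- \frac{5}{-3}\right)\right) - 792}} = \frac{45}{\frac{1}{\left(16 + 16 \left(\left(-5\right) \left(- \frac{1}{3}\right)\right)\right) - 792}} = \frac{45}{\frac{1}{\left(16 + 16 \cdot \frac{5}{3}\right) - 792}} = \frac{45}{\frac{1}{\left(16 + \frac{80}{3}\right) - 792}} = \frac{45}{\frac{1}{\frac{128}{3} - 792}} = \frac{45}{\frac{1}{- \frac{2248}{3}}} = \frac{45}{- \frac{3}{2248}} = 45 \left(- \frac{2248}{3}\right) = -33720$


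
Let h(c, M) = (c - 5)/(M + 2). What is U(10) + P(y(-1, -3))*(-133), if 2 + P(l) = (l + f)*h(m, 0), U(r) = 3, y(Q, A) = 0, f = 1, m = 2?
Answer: 937/2 ≈ 468.50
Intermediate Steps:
h(c, M) = (-5 + c)/(2 + M)
P(l) = -7/2 - 3*l/2 (P(l) = -2 + (l + 1)*((-5 + 2)/(2 + 0)) = -2 + (1 + l)*(-3/2) = -2 + (-3/2 - 3*l/2) = -7/2 - 3*l/2)
U(10) + P(y(-1, -3))*(-133) = 3 + (-7/2 - 3/2*0)*(-133) = 3 + (-7/2 + 0)*(-133) = 3 - 7/2*(-133) = 3 + 931/2 = 937/2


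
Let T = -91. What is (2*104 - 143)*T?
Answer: -5915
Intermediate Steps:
(2*104 - 143)*T = (2*104 - 143)*(-91) = (208 - 143)*(-91) = 65*(-91) = -5915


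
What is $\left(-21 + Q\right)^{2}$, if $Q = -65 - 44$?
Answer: $16900$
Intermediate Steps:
$Q = -109$ ($Q = -65 - 44 = -109$)
$\left(-21 + Q\right)^{2} = \left(-21 - 109\right)^{2} = \left(-130\right)^{2} = 16900$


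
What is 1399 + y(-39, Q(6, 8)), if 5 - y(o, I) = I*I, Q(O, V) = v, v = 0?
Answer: 1404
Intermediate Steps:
Q(O, V) = 0
y(o, I) = 5 - I² (y(o, I) = 5 - I*I = 5 - I²)
1399 + y(-39, Q(6, 8)) = 1399 + (5 - 1*0²) = 1399 + (5 - 1*0) = 1399 + (5 + 0) = 1399 + 5 = 1404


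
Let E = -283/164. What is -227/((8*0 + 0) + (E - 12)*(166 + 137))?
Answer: 37228/682053 ≈ 0.054582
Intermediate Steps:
E = -283/164 (E = -283*1/164 = -283/164 ≈ -1.7256)
-227/((8*0 + 0) + (E - 12)*(166 + 137)) = -227/((8*0 + 0) + (-283/164 - 12)*(166 + 137)) = -227/((0 + 0) - 2251/164*303) = -227/(0 - 682053/164) = -227/(-682053/164) = -227*(-164/682053) = 37228/682053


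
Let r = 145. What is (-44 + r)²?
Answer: 10201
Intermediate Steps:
(-44 + r)² = (-44 + 145)² = 101² = 10201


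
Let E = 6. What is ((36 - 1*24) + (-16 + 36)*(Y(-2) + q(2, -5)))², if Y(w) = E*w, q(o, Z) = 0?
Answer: 51984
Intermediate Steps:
Y(w) = 6*w
((36 - 1*24) + (-16 + 36)*(Y(-2) + q(2, -5)))² = ((36 - 1*24) + (-16 + 36)*(6*(-2) + 0))² = ((36 - 24) + 20*(-12 + 0))² = (12 + 20*(-12))² = (12 - 240)² = (-228)² = 51984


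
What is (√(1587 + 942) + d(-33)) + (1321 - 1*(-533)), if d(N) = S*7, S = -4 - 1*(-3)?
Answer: 1847 + 3*√281 ≈ 1897.3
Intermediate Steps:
S = -1 (S = -4 + 3 = -1)
d(N) = -7 (d(N) = -1*7 = -7)
(√(1587 + 942) + d(-33)) + (1321 - 1*(-533)) = (√(1587 + 942) - 7) + (1321 - 1*(-533)) = (√2529 - 7) + (1321 + 533) = (3*√281 - 7) + 1854 = (-7 + 3*√281) + 1854 = 1847 + 3*√281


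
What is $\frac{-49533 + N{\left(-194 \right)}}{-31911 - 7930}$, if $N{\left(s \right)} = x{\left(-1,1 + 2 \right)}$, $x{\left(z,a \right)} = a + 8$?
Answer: $\frac{49522}{39841} \approx 1.243$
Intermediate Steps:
$x{\left(z,a \right)} = 8 + a$
$N{\left(s \right)} = 11$ ($N{\left(s \right)} = 8 + \left(1 + 2\right) = 8 + 3 = 11$)
$\frac{-49533 + N{\left(-194 \right)}}{-31911 - 7930} = \frac{-49533 + 11}{-31911 - 7930} = - \frac{49522}{-39841} = \left(-49522\right) \left(- \frac{1}{39841}\right) = \frac{49522}{39841}$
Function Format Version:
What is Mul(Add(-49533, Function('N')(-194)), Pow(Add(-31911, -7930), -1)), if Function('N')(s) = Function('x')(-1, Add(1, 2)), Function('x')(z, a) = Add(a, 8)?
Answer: Rational(49522, 39841) ≈ 1.2430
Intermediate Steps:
Function('x')(z, a) = Add(8, a)
Function('N')(s) = 11 (Function('N')(s) = Add(8, Add(1, 2)) = Add(8, 3) = 11)
Mul(Add(-49533, Function('N')(-194)), Pow(Add(-31911, -7930), -1)) = Mul(Add(-49533, 11), Pow(Add(-31911, -7930), -1)) = Mul(-49522, Pow(-39841, -1)) = Mul(-49522, Rational(-1, 39841)) = Rational(49522, 39841)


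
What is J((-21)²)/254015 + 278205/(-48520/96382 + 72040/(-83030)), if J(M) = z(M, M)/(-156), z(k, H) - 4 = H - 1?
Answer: -122531392222608528901/603860009814360 ≈ -2.0291e+5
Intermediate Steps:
z(k, H) = 3 + H (z(k, H) = 4 + (H - 1) = 4 + (-1 + H) = 3 + H)
J(M) = -1/52 - M/156 (J(M) = (3 + M)/(-156) = (3 + M)*(-1/156) = -1/52 - M/156)
J((-21)²)/254015 + 278205/(-48520/96382 + 72040/(-83030)) = (-1/52 - 1/156*(-21)²)/254015 + 278205/(-48520/96382 + 72040/(-83030)) = (-1/52 - 1/156*441)*(1/254015) + 278205/(-48520*1/96382 + 72040*(-1/83030)) = (-1/52 - 147/52)*(1/254015) + 278205/(-24260/48191 - 7204/8303) = -37/13*1/254015 + 278205/(-548598744/400129873) = -37/3302195 + 278205*(-400129873/548598744) = -37/3302195 - 37106043772655/182866248 = -122531392222608528901/603860009814360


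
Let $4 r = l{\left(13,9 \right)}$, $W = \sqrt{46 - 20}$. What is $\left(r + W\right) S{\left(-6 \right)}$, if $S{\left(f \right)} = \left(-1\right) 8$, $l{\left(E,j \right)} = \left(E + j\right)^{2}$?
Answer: $-968 - 8 \sqrt{26} \approx -1008.8$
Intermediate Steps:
$W = \sqrt{26} \approx 5.099$
$r = 121$ ($r = \frac{\left(13 + 9\right)^{2}}{4} = \frac{22^{2}}{4} = \frac{1}{4} \cdot 484 = 121$)
$S{\left(f \right)} = -8$
$\left(r + W\right) S{\left(-6 \right)} = \left(121 + \sqrt{26}\right) \left(-8\right) = -968 - 8 \sqrt{26}$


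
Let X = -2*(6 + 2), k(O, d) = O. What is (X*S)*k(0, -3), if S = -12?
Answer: 0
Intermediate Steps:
X = -16 (X = -2*8 = -16)
(X*S)*k(0, -3) = -16*(-12)*0 = 192*0 = 0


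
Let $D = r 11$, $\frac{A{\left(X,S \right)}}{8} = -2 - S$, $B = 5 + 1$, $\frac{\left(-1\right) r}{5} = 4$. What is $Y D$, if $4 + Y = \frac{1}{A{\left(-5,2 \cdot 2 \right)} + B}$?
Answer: $\frac{18590}{21} \approx 885.24$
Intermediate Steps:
$r = -20$ ($r = \left(-5\right) 4 = -20$)
$B = 6$
$A{\left(X,S \right)} = -16 - 8 S$ ($A{\left(X,S \right)} = 8 \left(-2 - S\right) = -16 - 8 S$)
$D = -220$ ($D = \left(-20\right) 11 = -220$)
$Y = - \frac{169}{42}$ ($Y = -4 + \frac{1}{\left(-16 - 8 \cdot 2 \cdot 2\right) + 6} = -4 + \frac{1}{\left(-16 - 32\right) + 6} = -4 + \frac{1}{-48 + 6} = -4 + \frac{1}{-42} = -4 - \frac{1}{42} = - \frac{169}{42} \approx -4.0238$)
$Y D = \left(- \frac{169}{42}\right) \left(-220\right) = \frac{18590}{21}$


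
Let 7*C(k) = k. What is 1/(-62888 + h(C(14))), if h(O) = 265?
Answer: -1/62623 ≈ -1.5969e-5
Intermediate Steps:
C(k) = k/7
1/(-62888 + h(C(14))) = 1/(-62888 + 265) = 1/(-62623) = -1/62623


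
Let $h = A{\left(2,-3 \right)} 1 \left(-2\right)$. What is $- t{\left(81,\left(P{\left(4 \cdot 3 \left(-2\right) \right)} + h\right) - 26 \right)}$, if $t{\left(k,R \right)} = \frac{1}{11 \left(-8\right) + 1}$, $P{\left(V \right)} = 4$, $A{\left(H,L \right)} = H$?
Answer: $\frac{1}{87} \approx 0.011494$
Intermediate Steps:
$h = -4$ ($h = 2 \cdot 1 \left(-2\right) = 2 \left(-2\right) = -4$)
$t{\left(k,R \right)} = - \frac{1}{87}$ ($t{\left(k,R \right)} = \frac{1}{-88 + 1} = \frac{1}{-87} = - \frac{1}{87}$)
$- t{\left(81,\left(P{\left(4 \cdot 3 \left(-2\right) \right)} + h\right) - 26 \right)} = \left(-1\right) \left(- \frac{1}{87}\right) = \frac{1}{87}$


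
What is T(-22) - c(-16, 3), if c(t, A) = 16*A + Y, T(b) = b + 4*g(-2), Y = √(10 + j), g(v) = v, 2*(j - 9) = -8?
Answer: -78 - √15 ≈ -81.873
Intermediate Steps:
j = 5 (j = 9 + (½)*(-8) = 9 - 4 = 5)
Y = √15 (Y = √(10 + 5) = √15 ≈ 3.8730)
T(b) = -8 + b (T(b) = b + 4*(-2) = b - 8 = -8 + b)
c(t, A) = √15 + 16*A (c(t, A) = 16*A + √15 = √15 + 16*A)
T(-22) - c(-16, 3) = (-8 - 22) - (√15 + 16*3) = -30 - (√15 + 48) = -30 - (48 + √15) = -30 + (-48 - √15) = -78 - √15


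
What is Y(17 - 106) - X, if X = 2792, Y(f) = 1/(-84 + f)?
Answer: -483017/173 ≈ -2792.0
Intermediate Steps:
Y(17 - 106) - X = 1/(-84 + (17 - 106)) - 1*2792 = 1/(-84 - 89) - 2792 = 1/(-173) - 2792 = -1/173 - 2792 = -483017/173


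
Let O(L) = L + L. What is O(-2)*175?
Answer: -700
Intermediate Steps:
O(L) = 2*L
O(-2)*175 = (2*(-2))*175 = -4*175 = -700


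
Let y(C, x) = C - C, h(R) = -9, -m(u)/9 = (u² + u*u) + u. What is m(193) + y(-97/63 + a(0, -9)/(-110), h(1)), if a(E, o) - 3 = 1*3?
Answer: -672219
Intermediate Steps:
m(u) = -18*u² - 9*u (m(u) = -9*((u² + u*u) + u) = -9*((u² + u²) + u) = -9*(2*u² + u) = -9*(u + 2*u²) = -18*u² - 9*u)
a(E, o) = 6 (a(E, o) = 3 + 1*3 = 3 + 3 = 6)
y(C, x) = 0
m(193) + y(-97/63 + a(0, -9)/(-110), h(1)) = -9*193*(1 + 2*193) + 0 = -9*193*(1 + 386) + 0 = -9*193*387 + 0 = -672219 + 0 = -672219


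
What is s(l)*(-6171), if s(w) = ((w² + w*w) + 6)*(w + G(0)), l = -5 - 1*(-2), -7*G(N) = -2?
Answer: 2813976/7 ≈ 4.0200e+5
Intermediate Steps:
G(N) = 2/7 (G(N) = -⅐*(-2) = 2/7)
l = -3 (l = -5 + 2 = -3)
s(w) = (6 + 2*w²)*(2/7 + w) (s(w) = ((w² + w*w) + 6)*(w + 2/7) = ((w² + w²) + 6)*(2/7 + w) = (2*w² + 6)*(2/7 + w) = (6 + 2*w²)*(2/7 + w))
s(l)*(-6171) = (12/7 + 2*(-3)³ + 6*(-3) + (4/7)*(-3)²)*(-6171) = (12/7 + 2*(-27) - 18 + (4/7)*9)*(-6171) = (12/7 - 54 - 18 + 36/7)*(-6171) = -456/7*(-6171) = 2813976/7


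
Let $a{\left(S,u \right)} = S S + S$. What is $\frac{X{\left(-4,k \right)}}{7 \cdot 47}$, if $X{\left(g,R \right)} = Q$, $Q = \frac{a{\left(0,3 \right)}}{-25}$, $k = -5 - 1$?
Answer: $0$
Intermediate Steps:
$a{\left(S,u \right)} = S + S^{2}$ ($a{\left(S,u \right)} = S^{2} + S = S + S^{2}$)
$k = -6$ ($k = -5 - 1 = -6$)
$Q = 0$ ($Q = \frac{0 \left(1 + 0\right)}{-25} = 0 \cdot 1 \left(- \frac{1}{25}\right) = 0 \left(- \frac{1}{25}\right) = 0$)
$X{\left(g,R \right)} = 0$
$\frac{X{\left(-4,k \right)}}{7 \cdot 47} = \frac{0}{7 \cdot 47} = \frac{0}{329} = 0 \cdot \frac{1}{329} = 0$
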